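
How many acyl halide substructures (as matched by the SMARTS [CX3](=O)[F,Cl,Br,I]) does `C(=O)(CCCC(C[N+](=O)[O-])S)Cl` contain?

[CX3](=O)[F,Cl,Br,I] is the SMARTS for an acyl halide: a carbonyl carbon bonded to a halogen.
Exactly one fragment in the molecule meets all constraints, giving 1 match.

1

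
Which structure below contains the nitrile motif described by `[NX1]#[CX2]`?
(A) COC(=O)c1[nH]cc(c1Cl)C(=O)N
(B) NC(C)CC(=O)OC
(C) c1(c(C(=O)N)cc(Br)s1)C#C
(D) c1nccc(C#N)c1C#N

[NX1]#[CX2] describes a nitrogen triple-bonded to a two-connected carbon (a nitrile).
(A) has a primary amide (-C(=O)NH2) but the nitrogen is NX3, not NX1.
(B) has a primary amino group (-NH2) but the nitrogen is NX3 (three connections), not NX1 triple-bonded.
(C) has a primary amide (-C(=O)NH2) but the nitrogen is NX3, not NX1.
(D) contains a nitrile (-C#N), which satisfies every atom and bond constraint.
So the answer is (D).

D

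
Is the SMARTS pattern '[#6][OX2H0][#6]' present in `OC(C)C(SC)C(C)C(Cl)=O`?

The pattern [#6][OX2H0][#6] describes an aliphatic oxygen bridging two carbons with no H on the oxygen — an ether.
The closest candidate here is a hydroxyl group (-OH), but the oxygen has H1, not H0 bridging two carbons. No other fragment satisfies the full query, so there is no match.

No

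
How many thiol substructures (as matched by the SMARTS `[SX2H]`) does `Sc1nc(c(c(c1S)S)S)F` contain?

4

[SX2H] is the SMARTS for a thiol: an aliphatic sulfur with two connections, one being H.
The molecule carries 4 separate instances of a thiol (-SH) meeting every constraint; each maps to a distinct set of atoms, giving 4 matches.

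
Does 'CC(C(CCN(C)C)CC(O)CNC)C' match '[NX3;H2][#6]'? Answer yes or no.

No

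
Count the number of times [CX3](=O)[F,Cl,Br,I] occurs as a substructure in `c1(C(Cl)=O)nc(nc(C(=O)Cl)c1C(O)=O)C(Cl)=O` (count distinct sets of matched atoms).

[CX3](=O)[F,Cl,Br,I] is the SMARTS for an acyl halide: a carbonyl carbon bonded to a halogen.
The molecule carries 3 separate instances of an acyl chloride (-C(=O)Cl) meeting every constraint; each maps to a distinct set of atoms, giving 3 matches.

3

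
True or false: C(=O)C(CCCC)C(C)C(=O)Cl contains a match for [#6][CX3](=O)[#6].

False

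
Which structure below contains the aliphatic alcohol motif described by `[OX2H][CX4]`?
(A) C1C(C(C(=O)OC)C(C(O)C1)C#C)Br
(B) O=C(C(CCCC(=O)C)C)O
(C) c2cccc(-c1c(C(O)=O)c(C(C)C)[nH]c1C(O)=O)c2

[OX2H][CX4] describes a hydroxyl oxygen bound to an sp3 (X4) carbon (an aliphatic alcohol).
(A) contains a hydroxyl group (-OH), which satisfies every atom and bond constraint.
(B) has a carboxylic acid group (-C(=O)OH) but the -OH is on a CX3 carbonyl carbon, not a CX4 carbon.
(C) has a carboxylic acid group (-C(=O)OH) but the -OH is on a CX3 carbonyl carbon, not a CX4 carbon.
So the answer is (A).

A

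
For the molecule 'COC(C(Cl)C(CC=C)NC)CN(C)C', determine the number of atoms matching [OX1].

0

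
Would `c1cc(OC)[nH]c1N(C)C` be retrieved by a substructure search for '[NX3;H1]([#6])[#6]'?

No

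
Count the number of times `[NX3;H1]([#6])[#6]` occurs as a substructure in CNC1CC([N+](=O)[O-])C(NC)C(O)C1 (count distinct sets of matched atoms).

[NX3;H1]([#6])[#6] is the SMARTS for a secondary amine: a trivalent nitrogen with one H, bonded to two carbons.
The molecule carries 2 separate instances of an N-methylamino group (-NHCH3) meeting every constraint; each maps to a distinct set of atoms, giving 2 matches.

2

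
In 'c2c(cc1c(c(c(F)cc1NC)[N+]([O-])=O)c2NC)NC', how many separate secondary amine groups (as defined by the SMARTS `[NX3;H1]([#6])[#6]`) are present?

[NX3;H1]([#6])[#6] is the SMARTS for a secondary amine: a trivalent nitrogen with one H, bonded to two carbons.
The molecule carries 3 separate instances of an N-methylamino group (-NHCH3) meeting every constraint; each maps to a distinct set of atoms, giving 3 matches.

3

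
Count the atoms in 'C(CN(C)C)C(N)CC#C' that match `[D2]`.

4

Check the 10 heavy atoms by environment: 4× C (D2) → match; 1× C (D3) → no; 1× N (D1) → no; 3× C (D1) → no; 1× N (D3) → no.
That gives 4 matching atoms.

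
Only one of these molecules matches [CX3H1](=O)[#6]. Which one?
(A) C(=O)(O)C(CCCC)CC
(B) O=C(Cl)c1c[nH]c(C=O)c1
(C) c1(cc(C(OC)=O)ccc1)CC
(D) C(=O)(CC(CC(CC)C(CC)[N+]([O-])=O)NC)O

[CX3H1](=O)[#6] describes an sp2 carbon with one H, double-bonded to O and single-bonded to carbon (an aldehyde).
(A) has a carboxylic acid group (-C(=O)OH) but the carbonyl carbon has H0 and is bonded to O, not H1.
(B) contains an aldehyde (-CHO), which satisfies every atom and bond constraint.
(C) has a methyl-ester group (-C(=O)OCH3) but the carbonyl carbon has H0, not H1.
(D) has a carboxylic acid group (-C(=O)OH) but the carbonyl carbon has H0 and is bonded to O, not H1.
So the answer is (B).

B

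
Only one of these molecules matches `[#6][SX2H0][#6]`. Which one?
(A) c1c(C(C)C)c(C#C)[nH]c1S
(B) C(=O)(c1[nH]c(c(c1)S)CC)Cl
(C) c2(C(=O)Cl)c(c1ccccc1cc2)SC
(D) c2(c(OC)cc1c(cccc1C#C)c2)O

C

[#6][SX2H0][#6] describes an aliphatic sulfur bridging two carbons with no H on the sulfur (a thioether).
(A) has a thiol (-SH) but the sulfur has H1, not H0 bridging two carbons.
(B) has a thiol (-SH) but the sulfur has H1, not H0 bridging two carbons.
(C) contains a methylthio ether (-SCH3), which satisfies every atom and bond constraint.
(D) has a methoxy ether (-OCH3) but the bridging atom is O, not S.
So the answer is (C).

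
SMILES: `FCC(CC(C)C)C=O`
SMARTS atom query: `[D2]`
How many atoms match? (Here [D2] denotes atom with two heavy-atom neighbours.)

3

Check the 9 heavy atoms by environment: 3× C (D2) → match; 2× C (D3) → no; 1× O (D1) → no; 2× C (D1) → no; 1× F (D1) → no.
That gives 3 matching atoms.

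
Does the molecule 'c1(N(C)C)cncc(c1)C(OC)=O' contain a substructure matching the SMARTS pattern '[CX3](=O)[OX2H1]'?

No

The pattern [CX3](=O)[OX2H1] describes an sp2 carbon double-bonded to O and single-bonded to an -OH oxygen — a carboxylic acid.
The closest candidate here is a methyl-ester group (-C(=O)OCH3), but the singly-bonded O has no H (OX2H0, not OX2H1). No other fragment satisfies the full query, so there is no match.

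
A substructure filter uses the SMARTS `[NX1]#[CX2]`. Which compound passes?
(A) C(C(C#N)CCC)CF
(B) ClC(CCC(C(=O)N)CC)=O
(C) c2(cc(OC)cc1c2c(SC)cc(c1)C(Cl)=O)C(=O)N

A

[NX1]#[CX2] describes a nitrogen triple-bonded to a two-connected carbon (a nitrile).
(A) contains a nitrile (-C#N), which satisfies every atom and bond constraint.
(B) has a primary amide (-C(=O)NH2) but the nitrogen is NX3, not NX1.
(C) has a primary amide (-C(=O)NH2) but the nitrogen is NX3, not NX1.
So the answer is (A).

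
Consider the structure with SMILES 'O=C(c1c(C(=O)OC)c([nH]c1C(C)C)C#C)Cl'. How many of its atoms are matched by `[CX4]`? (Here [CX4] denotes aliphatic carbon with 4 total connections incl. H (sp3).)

4

Check the 17 heavy atoms by environment: 1× n (aromatic, X3) → no; 4× c (aromatic, X3) → no; 2× C (X3) → no; 2× O (X1) → no; 1× O (X2) → no; 4× C (X4) → match; 1× Cl (X1) → no; 2× C (X2) → no.
That gives 4 matching atoms.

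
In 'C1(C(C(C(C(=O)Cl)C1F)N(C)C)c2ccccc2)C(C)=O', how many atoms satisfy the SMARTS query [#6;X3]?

8

Check the 21 heavy atoms by environment: 8× C (X4) → no; 1× F (X1) → no; 2× C (X3) → match; 2× O (X1) → no; 1× N (X3) → no; 1× Cl (X1) → no; 6× c (aromatic, X3) → match.
Summing the matching environments: 2 + 6 = 8 matching atoms.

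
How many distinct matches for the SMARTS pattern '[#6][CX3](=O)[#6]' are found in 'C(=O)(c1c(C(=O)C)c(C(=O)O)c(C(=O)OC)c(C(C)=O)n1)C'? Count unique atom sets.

3

[#6][CX3](=O)[#6] is the SMARTS for a ketone: a carbonyl carbon (no H) flanked by two carbons.
The molecule carries 3 separate instances of an acetyl/ketone group (-C(=O)CH3) meeting every constraint; each maps to a distinct set of atoms, giving 3 matches.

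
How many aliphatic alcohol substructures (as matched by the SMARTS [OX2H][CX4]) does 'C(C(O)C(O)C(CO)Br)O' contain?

4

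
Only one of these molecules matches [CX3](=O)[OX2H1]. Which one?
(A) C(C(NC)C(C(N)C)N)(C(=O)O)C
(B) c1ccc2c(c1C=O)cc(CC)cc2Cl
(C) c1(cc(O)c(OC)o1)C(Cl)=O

A

[CX3](=O)[OX2H1] describes an sp2 carbon double-bonded to O and single-bonded to an -OH oxygen (a carboxylic acid).
(A) contains a carboxylic acid group (-C(=O)OH), which satisfies every atom and bond constraint.
(B) has an aldehyde (-CHO) but there is no singly-bonded oxygen on the carbonyl carbon.
(C) has an acyl chloride (-C(=O)Cl) but the carbonyl is bonded to Cl, not to an -OH oxygen.
So the answer is (A).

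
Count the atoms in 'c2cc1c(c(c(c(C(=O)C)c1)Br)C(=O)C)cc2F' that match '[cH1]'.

4

The query [cH1] means: aromatic carbon bearing exactly one hydrogen.
Check the 18 heavy atoms by environment: 6× c (aromatic, H0) → no; 4× c (aromatic, H1) → match; 1× Br (H0) → no; 1× F (H0) → no; 2× C (H0) → no; 2× O (H0) → no; 2× C (H3) → no.
That gives 4 matching atoms.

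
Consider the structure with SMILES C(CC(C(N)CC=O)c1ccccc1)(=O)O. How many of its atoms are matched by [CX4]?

4

The query [CX4] means: C with X4: aliphatic carbon with exactly 4 total connections (bonds + H).
Check the 16 heavy atoms by environment: 4× C (X4) → match; 1× N (X3) → no; 6× c (aromatic, X3) → no; 2× C (X3) → no; 2× O (X1) → no; 1× O (X2) → no.
That gives 4 matching atoms.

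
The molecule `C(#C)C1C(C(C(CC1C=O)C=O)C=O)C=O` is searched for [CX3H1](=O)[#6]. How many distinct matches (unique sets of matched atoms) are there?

4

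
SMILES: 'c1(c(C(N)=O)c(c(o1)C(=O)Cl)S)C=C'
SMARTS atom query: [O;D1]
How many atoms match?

2

The query [O;D1] means: aliphatic oxygen bonded to exactly one heavy atom.
Check the 14 heavy atoms by environment: 1× o (aromatic, D2) → no; 4× c (aromatic, D3) → no; 1× S (D1) → no; 1× C (D2) → no; 1× C (D1) → no; 2× C (D3) → no; 2× O (D1) → match; 1× N (D1) → no; 1× Cl (D1) → no.
That gives 2 matching atoms.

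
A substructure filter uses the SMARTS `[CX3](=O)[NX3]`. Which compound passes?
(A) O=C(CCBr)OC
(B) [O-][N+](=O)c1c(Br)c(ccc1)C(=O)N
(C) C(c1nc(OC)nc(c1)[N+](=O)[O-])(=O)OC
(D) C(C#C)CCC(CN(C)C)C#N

[CX3](=O)[NX3] describes a carbonyl carbon bonded to a trivalent nitrogen (an amide).
(A) has a methyl-ester group (-C(=O)OCH3) but the carbonyl is bonded to O, not to an NX3 nitrogen.
(B) contains a primary amide (-C(=O)NH2), which satisfies every atom and bond constraint.
(C) has a methyl-ester group (-C(=O)OCH3) but the carbonyl is bonded to O, not to an NX3 nitrogen.
(D) has a nitrile (-C#N) but the nitrile N is NX1 (triple-bonded), not NX3.
So the answer is (B).

B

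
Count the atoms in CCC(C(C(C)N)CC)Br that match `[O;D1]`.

0

The query [O;D1] means: aliphatic oxygen bonded to exactly one heavy atom.
Check the 10 heavy atoms by environment: 3× C (D1) → no; 2× C (D2) → no; 3× C (D3) → no; 1× Br (D1) → no; 1× N (D1) → no.
No environment satisfies the query, so 0 matching atoms.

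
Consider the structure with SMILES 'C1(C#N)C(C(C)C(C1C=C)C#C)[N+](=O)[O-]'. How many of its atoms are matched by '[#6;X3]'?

The query [#6;X3] means: any carbon (aromatic or not) with three total connections.
Check the 15 heavy atoms by environment: 6× C (X4) → no; 3× C (X2) → no; 1× N (X1) → no; 2× C (X3) → match; 1× N (charge +1, X3) → no; 1× O (charge -1, X1) → no; 1× O (X1) → no.
That gives 2 matching atoms.

2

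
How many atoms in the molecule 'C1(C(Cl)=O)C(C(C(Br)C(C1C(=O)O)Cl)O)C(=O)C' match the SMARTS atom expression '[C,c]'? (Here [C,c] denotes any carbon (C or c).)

10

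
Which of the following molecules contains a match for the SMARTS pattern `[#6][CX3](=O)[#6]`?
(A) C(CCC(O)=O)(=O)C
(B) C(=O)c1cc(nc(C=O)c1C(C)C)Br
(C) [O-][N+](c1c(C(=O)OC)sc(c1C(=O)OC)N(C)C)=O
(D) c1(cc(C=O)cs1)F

A

[#6][CX3](=O)[#6] describes a carbonyl carbon (no H) flanked by two carbons (a ketone).
(A) contains an acetyl/ketone group (-C(=O)CH3), which satisfies every atom and bond constraint.
(B) has an aldehyde (-CHO) but the carbonyl carbon has H1, so it is not flanked by two carbons.
(C) has a methyl-ester group (-C(=O)OCH3) but one neighbour of the carbonyl carbon is O, not C.
(D) has an aldehyde (-CHO) but the carbonyl carbon has H1, so it is not flanked by two carbons.
So the answer is (A).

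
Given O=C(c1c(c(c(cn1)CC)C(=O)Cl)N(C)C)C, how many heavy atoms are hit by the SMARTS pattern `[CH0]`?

The query [CH0] means: aliphatic carbon with no attached hydrogen.
Check the 17 heavy atoms by environment: 1× n (aromatic, H0) → no; 4× c (aromatic, H0) → no; 1× c (aromatic, H1) → no; 2× C (H0) → match; 2× O (H0) → no; 4× C (H3) → no; 1× Cl (H0) → no; 1× C (H2) → no; 1× N (H0) → no.
That gives 2 matching atoms.

2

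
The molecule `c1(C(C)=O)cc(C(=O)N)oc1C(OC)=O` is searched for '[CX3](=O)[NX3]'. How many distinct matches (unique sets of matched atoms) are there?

1

[CX3](=O)[NX3] is the SMARTS for an amide: a carbonyl carbon bonded to a trivalent nitrogen.
Exactly one fragment in the molecule meets all constraints, giving 1 match.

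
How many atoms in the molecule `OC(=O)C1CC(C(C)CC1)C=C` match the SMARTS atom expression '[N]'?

0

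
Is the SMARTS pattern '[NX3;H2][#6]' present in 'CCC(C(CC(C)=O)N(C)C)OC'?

The pattern [NX3;H2][#6] describes a trivalent nitrogen with two H attached to carbon — a primary amine.
The closest candidate here is a dimethylamino group (-N(CH3)2), but the nitrogen has H0, not H2. No other fragment satisfies the full query, so there is no match.

No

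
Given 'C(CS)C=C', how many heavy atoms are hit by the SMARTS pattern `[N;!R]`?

0

The query [N;!R] means: aliphatic nitrogen not in a ring.
Check the 5 heavy atoms by environment: 4× C (acyclic) → no; 1× S (acyclic) → no.
No environment satisfies the query, so 0 matching atoms.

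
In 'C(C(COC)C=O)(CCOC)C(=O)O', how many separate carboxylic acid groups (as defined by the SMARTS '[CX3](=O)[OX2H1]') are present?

1

[CX3](=O)[OX2H1] is the SMARTS for a carboxylic acid: an sp2 carbon double-bonded to O and single-bonded to an -OH oxygen.
Exactly one fragment in the molecule meets all constraints, giving 1 match.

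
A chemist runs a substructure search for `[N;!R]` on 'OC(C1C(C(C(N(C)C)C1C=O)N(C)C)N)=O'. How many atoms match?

3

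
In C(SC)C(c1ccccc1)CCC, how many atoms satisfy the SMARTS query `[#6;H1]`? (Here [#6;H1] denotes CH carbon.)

6

Check the 13 heavy atoms by environment: 3× C (H2) → no; 1× C (H1) → match; 1× c (aromatic, H0) → no; 5× c (aromatic, H1) → match; 1× S (H0) → no; 2× C (H3) → no.
Summing the matching environments: 1 + 5 = 6 matching atoms.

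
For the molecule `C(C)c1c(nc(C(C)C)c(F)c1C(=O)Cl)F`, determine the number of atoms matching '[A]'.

The query [A] means: A matches any aliphatic (non-aromatic) heavy atom.
Check the 16 heavy atoms by environment: 1× n (aromatic) → no; 5× c (aromatic) → no; 2× F → match; 6× C → match; 1× O → match; 1× Cl → match.
Summing the matching environments: 2 + 6 + 1 + 1 = 10 matching atoms.

10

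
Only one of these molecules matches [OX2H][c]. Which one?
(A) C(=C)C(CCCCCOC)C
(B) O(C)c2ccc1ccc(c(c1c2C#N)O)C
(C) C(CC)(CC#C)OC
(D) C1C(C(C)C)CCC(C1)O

[OX2H][c] describes a hydroxyl oxygen attached to an aromatic carbon (a phenol).
(A) has a methoxy ether (-OCH3) but the oxygen has H0, not H1.
(B) contains a hydroxyl group (-OH), which satisfies every atom and bond constraint.
(C) has a methoxy ether (-OCH3) but the oxygen has H0, not H1.
(D) has a hydroxyl group (-OH) but the -OH is on an aliphatic carbon, not an aromatic c.
So the answer is (B).

B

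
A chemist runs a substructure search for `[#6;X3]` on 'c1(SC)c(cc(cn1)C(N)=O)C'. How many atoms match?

6

The query [#6;X3] means: any carbon (aromatic or not) with three total connections.
Check the 12 heavy atoms by environment: 1× n (aromatic, X2) → no; 5× c (aromatic, X3) → match; 1× C (X3) → match; 1× O (X1) → no; 1× N (X3) → no; 2× C (X4) → no; 1× S (X2) → no.
Summing the matching environments: 5 + 1 = 6 matching atoms.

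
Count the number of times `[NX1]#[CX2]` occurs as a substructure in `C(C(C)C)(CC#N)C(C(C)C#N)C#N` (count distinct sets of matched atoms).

[NX1]#[CX2] is the SMARTS for a nitrile: a nitrogen triple-bonded to a two-connected carbon.
The molecule carries 3 separate instances of a nitrile (-C#N) meeting every constraint; each maps to a distinct set of atoms, giving 3 matches.

3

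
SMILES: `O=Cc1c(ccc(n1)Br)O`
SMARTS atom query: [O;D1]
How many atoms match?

2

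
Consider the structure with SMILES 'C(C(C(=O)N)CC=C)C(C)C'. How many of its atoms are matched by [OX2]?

0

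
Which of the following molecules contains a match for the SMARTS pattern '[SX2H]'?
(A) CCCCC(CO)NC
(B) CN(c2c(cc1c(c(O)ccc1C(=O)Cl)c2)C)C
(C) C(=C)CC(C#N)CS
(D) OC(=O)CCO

C

[SX2H] describes an aliphatic sulfur with two connections, one being H (a thiol).
(A) has a hydroxyl group (-OH) but it is an -OH, not an -SH.
(B) has a hydroxyl group (-OH) but it is an -OH, not an -SH.
(C) contains a thiol (-SH), which satisfies every atom and bond constraint.
(D) has a hydroxyl group (-OH) but it is an -OH, not an -SH.
So the answer is (C).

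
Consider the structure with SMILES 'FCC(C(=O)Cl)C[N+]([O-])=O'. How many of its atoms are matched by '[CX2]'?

0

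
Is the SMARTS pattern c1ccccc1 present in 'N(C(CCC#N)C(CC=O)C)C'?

No

The pattern c1ccccc1 describes six aromatic carbons in a ring — a benzene ring.
The closest candidate here is a methyl group (-CH3), but no six-membered all-carbon aromatic ring is present. No other fragment satisfies the full query, so there is no match.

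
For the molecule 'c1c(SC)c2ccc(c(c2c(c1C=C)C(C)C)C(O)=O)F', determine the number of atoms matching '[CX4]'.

4

The query [CX4] means: C with X4: aliphatic carbon with exactly 4 total connections (bonds + H).
Check the 21 heavy atoms by environment: 10× c (aromatic, X3) → no; 4× C (X4) → match; 1× S (X2) → no; 3× C (X3) → no; 1× O (X1) → no; 1× O (X2) → no; 1× F (X1) → no.
That gives 4 matching atoms.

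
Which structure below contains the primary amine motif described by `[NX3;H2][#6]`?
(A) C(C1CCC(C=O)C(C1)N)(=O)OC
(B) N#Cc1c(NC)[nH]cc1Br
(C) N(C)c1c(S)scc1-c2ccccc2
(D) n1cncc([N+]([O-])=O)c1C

[NX3;H2][#6] describes a trivalent nitrogen with two H attached to carbon (a primary amine).
(A) contains a primary amino group (-NH2), which satisfies every atom and bond constraint.
(B) has a nitrile (-C#N) but the nitrogen is NX1 (triple-bonded), not NX3 with two H.
(C) has an N-methylamino group (-NHCH3) but the nitrogen bears two carbons and only one H (H1), not H2.
(D) has a nitro group (-[N+](=O)[O-]) but the nitrogen is [N+] with no H, not NX3H2.
So the answer is (A).

A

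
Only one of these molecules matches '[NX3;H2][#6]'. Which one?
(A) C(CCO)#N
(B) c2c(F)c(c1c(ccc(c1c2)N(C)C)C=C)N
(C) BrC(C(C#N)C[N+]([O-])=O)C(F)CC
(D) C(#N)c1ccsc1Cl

[NX3;H2][#6] describes a trivalent nitrogen with two H attached to carbon (a primary amine).
(A) has a nitrile (-C#N) but the nitrogen is NX1 (triple-bonded), not NX3 with two H.
(B) contains a primary amino group (-NH2), which satisfies every atom and bond constraint.
(C) has a nitro group (-[N+](=O)[O-]) but the nitrogen is [N+] with no H, not NX3H2.
(D) has a nitrile (-C#N) but the nitrogen is NX1 (triple-bonded), not NX3 with two H.
So the answer is (B).

B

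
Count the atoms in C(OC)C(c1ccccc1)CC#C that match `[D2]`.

The query [D2] means: atom with exactly two heavy-atom neighbours.
Check the 13 heavy atoms by environment: 3× C (D2) → match; 1× C (D3) → no; 1× c (aromatic, D3) → no; 5× c (aromatic, D2) → match; 2× C (D1) → no; 1× O (D2) → match.
Summing the matching environments: 3 + 5 + 1 = 9 matching atoms.

9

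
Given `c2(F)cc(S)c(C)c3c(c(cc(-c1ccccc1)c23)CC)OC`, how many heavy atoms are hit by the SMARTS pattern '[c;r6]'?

16

Check the 23 heavy atoms by environment: 16× c (aromatic, in 6-ring) → match; 1× F (acyclic) → no; 1× O (acyclic) → no; 4× C (acyclic) → no; 1× S (acyclic) → no.
That gives 16 matching atoms.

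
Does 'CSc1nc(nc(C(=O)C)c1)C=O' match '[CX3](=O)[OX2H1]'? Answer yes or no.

No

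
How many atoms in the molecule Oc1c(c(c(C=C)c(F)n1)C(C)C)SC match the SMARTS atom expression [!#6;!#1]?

Check the 15 heavy atoms by environment: 1× n (aromatic) → match; 5× c (aromatic) → no; 1× O → match; 1× F → match; 6× C → no; 1× S → match.
Summing the matching environments: 1 + 1 + 1 + 1 = 4 matching atoms.

4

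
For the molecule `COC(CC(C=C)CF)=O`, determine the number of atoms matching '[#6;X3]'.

3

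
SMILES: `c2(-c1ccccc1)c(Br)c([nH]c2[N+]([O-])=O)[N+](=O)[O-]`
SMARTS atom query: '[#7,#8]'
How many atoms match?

7

The query [#7,#8] means: nitrogen or oxygen (comma = OR).
Check the 18 heavy atoms by environment: 1× n (aromatic) → match; 10× c (aromatic) → no; 2× N (charge +1) → match; 2× O (charge -1) → match; 2× O → match; 1× Br → no.
Summing the matching environments: 1 + 2 + 2 + 2 = 7 matching atoms.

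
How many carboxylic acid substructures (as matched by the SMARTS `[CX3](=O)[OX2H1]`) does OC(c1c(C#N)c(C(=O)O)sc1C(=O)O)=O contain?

3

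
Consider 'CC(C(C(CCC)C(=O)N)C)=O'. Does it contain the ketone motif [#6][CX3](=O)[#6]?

Yes

The pattern [#6][CX3](=O)[#6] describes a carbonyl carbon (no H) flanked by two carbons — a ketone.
The molecule carries an acetyl/ketone group (-C(=O)CH3), whose atoms satisfy every constraint of the query, so the pattern matches.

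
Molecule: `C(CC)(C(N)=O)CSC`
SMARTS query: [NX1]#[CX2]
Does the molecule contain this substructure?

The pattern [NX1]#[CX2] describes a nitrogen triple-bonded to a two-connected carbon — a nitrile.
The closest candidate here is a primary amide (-C(=O)NH2), but the nitrogen is NX3, not NX1. No other fragment satisfies the full query, so there is no match.

No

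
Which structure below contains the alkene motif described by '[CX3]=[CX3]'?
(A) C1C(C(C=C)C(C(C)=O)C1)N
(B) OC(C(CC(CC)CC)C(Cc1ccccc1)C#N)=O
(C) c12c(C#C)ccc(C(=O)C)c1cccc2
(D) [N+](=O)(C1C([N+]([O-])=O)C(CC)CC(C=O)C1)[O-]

A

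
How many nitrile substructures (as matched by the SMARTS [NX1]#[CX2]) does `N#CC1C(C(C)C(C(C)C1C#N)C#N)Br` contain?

3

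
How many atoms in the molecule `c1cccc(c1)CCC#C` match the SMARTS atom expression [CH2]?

The query [CH2] means: aliphatic carbon with exactly two hydrogens.
Check the 10 heavy atoms by environment: 2× C (H2) → match; 1× c (aromatic, H0) → no; 5× c (aromatic, H1) → no; 1× C (H0) → no; 1× C (H1) → no.
That gives 2 matching atoms.

2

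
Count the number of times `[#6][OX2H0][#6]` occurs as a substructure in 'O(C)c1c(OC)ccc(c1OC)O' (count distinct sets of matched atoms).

[#6][OX2H0][#6] is the SMARTS for an ether: an aliphatic oxygen bridging two carbons with no H on the oxygen.
The molecule carries 3 separate instances of a methoxy ether (-OCH3) meeting every constraint; each maps to a distinct set of atoms, giving 3 matches.

3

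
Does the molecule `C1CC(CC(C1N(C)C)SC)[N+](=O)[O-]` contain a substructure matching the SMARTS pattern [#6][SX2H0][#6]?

Yes

The pattern [#6][SX2H0][#6] describes an aliphatic sulfur bridging two carbons with no H on the sulfur — a thioether.
The molecule carries a methylthio ether (-SCH3), whose atoms satisfy every constraint of the query, so the pattern matches.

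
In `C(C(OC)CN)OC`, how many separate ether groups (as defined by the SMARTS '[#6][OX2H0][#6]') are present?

2

[#6][OX2H0][#6] is the SMARTS for an ether: an aliphatic oxygen bridging two carbons with no H on the oxygen.
The molecule carries 2 separate instances of a methoxy ether (-OCH3) meeting every constraint; each maps to a distinct set of atoms, giving 2 matches.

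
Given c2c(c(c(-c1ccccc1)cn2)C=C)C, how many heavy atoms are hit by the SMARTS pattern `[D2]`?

The query [D2] means: atom with exactly two heavy-atom neighbours.
Check the 15 heavy atoms by environment: 1× n (aromatic, D2) → match; 7× c (aromatic, D2) → match; 4× c (aromatic, D3) → no; 2× C (D1) → no; 1× C (D2) → match.
Summing the matching environments: 1 + 7 + 1 = 9 matching atoms.

9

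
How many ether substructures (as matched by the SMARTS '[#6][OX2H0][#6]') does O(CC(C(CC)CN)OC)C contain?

2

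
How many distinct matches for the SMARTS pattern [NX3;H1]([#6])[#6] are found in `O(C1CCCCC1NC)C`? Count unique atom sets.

1

[NX3;H1]([#6])[#6] is the SMARTS for a secondary amine: a trivalent nitrogen with one H, bonded to two carbons.
Exactly one fragment in the molecule meets all constraints, giving 1 match.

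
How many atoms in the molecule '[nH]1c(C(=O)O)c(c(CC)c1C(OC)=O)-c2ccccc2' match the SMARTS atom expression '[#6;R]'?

The query [#6;R] means: carbon that is part of a ring.
Check the 20 heavy atoms by environment: 1× n (aromatic, in 5-ring) → no; 4× c (aromatic, in 5-ring) → match; 5× C (acyclic) → no; 4× O (acyclic) → no; 6× c (aromatic, in 6-ring) → match.
Summing the matching environments: 4 + 6 = 10 matching atoms.

10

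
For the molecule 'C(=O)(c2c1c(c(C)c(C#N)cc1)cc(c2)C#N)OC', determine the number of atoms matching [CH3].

Check the 19 heavy atoms by environment: 6× c (aromatic, H0) → no; 4× c (aromatic, H1) → no; 3× C (H0) → no; 2× N (H0) → no; 2× O (H0) → no; 2× C (H3) → match.
That gives 2 matching atoms.

2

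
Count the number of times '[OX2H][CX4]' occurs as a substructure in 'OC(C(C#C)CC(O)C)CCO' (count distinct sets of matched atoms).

3

[OX2H][CX4] is the SMARTS for an aliphatic alcohol: a hydroxyl oxygen bound to an sp3 (X4) carbon.
The molecule carries 3 separate instances of a hydroxyl group (-OH) meeting every constraint; each maps to a distinct set of atoms, giving 3 matches.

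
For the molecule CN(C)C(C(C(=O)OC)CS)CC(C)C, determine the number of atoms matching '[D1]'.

7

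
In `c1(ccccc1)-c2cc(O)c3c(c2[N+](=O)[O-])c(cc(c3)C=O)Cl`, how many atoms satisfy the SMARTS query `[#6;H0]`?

8

The query [#6;H0] means: any carbon with no attached hydrogen.
Check the 23 heavy atoms by environment: 8× c (aromatic, H0) → match; 8× c (aromatic, H1) → no; 1× O (H1) → no; 1× N (charge +1, H0) → no; 1× O (charge -1, H0) → no; 2× O (H0) → no; 1× C (H1) → no; 1× Cl (H0) → no.
That gives 8 matching atoms.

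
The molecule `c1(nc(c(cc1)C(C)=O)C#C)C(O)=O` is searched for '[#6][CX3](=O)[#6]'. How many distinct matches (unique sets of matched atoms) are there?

[#6][CX3](=O)[#6] is the SMARTS for a ketone: a carbonyl carbon (no H) flanked by two carbons.
Exactly one fragment in the molecule meets all constraints, giving 1 match.

1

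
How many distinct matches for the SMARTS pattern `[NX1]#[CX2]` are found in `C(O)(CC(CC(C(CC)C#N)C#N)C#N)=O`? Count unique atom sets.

[NX1]#[CX2] is the SMARTS for a nitrile: a nitrogen triple-bonded to a two-connected carbon.
The molecule carries 3 separate instances of a nitrile (-C#N) meeting every constraint; each maps to a distinct set of atoms, giving 3 matches.

3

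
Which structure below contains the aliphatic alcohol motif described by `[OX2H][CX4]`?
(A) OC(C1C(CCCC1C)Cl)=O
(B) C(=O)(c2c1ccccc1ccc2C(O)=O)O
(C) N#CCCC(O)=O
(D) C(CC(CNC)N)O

D

[OX2H][CX4] describes a hydroxyl oxygen bound to an sp3 (X4) carbon (an aliphatic alcohol).
(A) has a carboxylic acid group (-C(=O)OH) but the -OH is on a CX3 carbonyl carbon, not a CX4 carbon.
(B) has a carboxylic acid group (-C(=O)OH) but the -OH is on a CX3 carbonyl carbon, not a CX4 carbon.
(C) has a carboxylic acid group (-C(=O)OH) but the -OH is on a CX3 carbonyl carbon, not a CX4 carbon.
(D) contains a hydroxyl group (-OH), which satisfies every atom and bond constraint.
So the answer is (D).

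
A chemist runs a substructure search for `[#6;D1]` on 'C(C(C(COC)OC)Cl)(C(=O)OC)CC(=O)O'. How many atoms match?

The query [#6;D1] means: carbon bonded to exactly one heavy atom.
Check the 17 heavy atoms by environment: 2× C (D2) → no; 5× C (D3) → no; 3× O (D2) → no; 3× C (D1) → match; 3× O (D1) → no; 1× Cl (D1) → no.
That gives 3 matching atoms.

3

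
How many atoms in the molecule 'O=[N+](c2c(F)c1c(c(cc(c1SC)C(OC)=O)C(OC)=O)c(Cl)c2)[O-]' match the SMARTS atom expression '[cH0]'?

8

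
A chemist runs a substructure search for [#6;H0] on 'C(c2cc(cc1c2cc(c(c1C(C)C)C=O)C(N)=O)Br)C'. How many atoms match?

8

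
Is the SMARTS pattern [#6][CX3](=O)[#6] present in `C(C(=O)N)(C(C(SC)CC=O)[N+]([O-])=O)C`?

The pattern [#6][CX3](=O)[#6] describes a carbonyl carbon (no H) flanked by two carbons — a ketone.
The closest candidate here is an aldehyde (-CHO), but the carbonyl carbon has H1, so it is not flanked by two carbons. No other fragment satisfies the full query, so there is no match.

No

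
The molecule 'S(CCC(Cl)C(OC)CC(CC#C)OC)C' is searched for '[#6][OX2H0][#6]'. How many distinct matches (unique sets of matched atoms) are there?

[#6][OX2H0][#6] is the SMARTS for an ether: an aliphatic oxygen bridging two carbons with no H on the oxygen.
The molecule carries 2 separate instances of a methoxy ether (-OCH3) meeting every constraint; each maps to a distinct set of atoms, giving 2 matches.

2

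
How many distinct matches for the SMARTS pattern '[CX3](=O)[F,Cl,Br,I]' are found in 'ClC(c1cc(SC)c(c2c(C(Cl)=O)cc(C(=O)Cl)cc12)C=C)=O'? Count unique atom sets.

3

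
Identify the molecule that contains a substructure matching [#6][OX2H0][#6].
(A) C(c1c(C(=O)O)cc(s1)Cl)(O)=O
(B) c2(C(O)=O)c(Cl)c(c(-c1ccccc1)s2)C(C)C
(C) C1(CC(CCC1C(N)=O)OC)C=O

C

[#6][OX2H0][#6] describes an aliphatic oxygen bridging two carbons with no H on the oxygen (an ether).
(A) has a carboxylic acid group (-C(=O)OH) but the -OH oxygen has H1; the =O is OX1, not OX2.
(B) has a carboxylic acid group (-C(=O)OH) but the -OH oxygen has H1; the =O is OX1, not OX2.
(C) contains a methoxy ether (-OCH3), which satisfies every atom and bond constraint.
So the answer is (C).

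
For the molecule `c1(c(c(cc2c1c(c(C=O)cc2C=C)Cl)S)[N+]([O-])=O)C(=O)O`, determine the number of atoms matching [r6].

10

The query [r6] means: r6 matches atoms in a six-membered ring.
Check the 22 heavy atoms by environment: 10× c (aromatic, in 6-ring) → match; 1× S (acyclic) → no; 4× C (acyclic) → no; 4× O (acyclic) → no; 1× Cl (acyclic) → no; 1× N (charge +1, acyclic) → no; 1× O (charge -1, acyclic) → no.
That gives 10 matching atoms.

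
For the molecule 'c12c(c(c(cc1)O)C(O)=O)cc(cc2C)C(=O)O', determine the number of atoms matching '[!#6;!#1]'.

5

The query [!#6;!#1] means: not carbon and not hydrogen — any heteroatom.
Check the 18 heavy atoms by environment: 10× c (aromatic) → no; 3× C → no; 5× O → match.
That gives 5 matching atoms.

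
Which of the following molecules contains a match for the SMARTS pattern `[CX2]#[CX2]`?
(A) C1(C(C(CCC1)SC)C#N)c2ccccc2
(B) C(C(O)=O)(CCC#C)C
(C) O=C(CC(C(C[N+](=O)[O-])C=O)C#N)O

B

[CX2]#[CX2] describes a carbon-carbon triple bond (an alkyne).
(A) has a nitrile (-C#N) but the triple bond is C#N, not C#C.
(B) contains an ethynyl group (-C#CH), which satisfies every atom and bond constraint.
(C) has a nitrile (-C#N) but the triple bond is C#N, not C#C.
So the answer is (B).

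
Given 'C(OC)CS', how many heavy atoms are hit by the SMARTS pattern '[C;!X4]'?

The query [C;!X4] means: aliphatic carbon that does not have four total connections.
Check the 5 heavy atoms by environment: 3× C (X4) → no; 1× S (X2) → no; 1× O (X2) → no.
No environment satisfies the query, so 0 matching atoms.

0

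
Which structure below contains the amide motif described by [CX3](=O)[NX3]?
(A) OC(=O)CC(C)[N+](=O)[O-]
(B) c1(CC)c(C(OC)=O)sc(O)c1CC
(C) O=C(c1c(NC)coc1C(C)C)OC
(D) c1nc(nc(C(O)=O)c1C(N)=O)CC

[CX3](=O)[NX3] describes a carbonyl carbon bonded to a trivalent nitrogen (an amide).
(A) has a carboxylic acid group (-C(=O)OH) but the carbonyl is bonded to O, not to an NX3 nitrogen.
(B) has a methyl-ester group (-C(=O)OCH3) but the carbonyl is bonded to O, not to an NX3 nitrogen.
(C) has a methyl-ester group (-C(=O)OCH3) but the carbonyl is bonded to O, not to an NX3 nitrogen.
(D) contains a primary amide (-C(=O)NH2), which satisfies every atom and bond constraint.
So the answer is (D).

D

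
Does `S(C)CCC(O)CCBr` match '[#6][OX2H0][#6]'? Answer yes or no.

No

The pattern [#6][OX2H0][#6] describes an aliphatic oxygen bridging two carbons with no H on the oxygen — an ether.
The closest candidate here is a hydroxyl group (-OH), but the oxygen has H1, not H0 bridging two carbons. No other fragment satisfies the full query, so there is no match.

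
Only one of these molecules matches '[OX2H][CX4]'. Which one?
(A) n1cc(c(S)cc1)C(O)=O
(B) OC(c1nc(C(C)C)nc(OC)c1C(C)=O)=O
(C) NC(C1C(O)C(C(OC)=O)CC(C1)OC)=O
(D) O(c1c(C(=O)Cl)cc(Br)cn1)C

C

[OX2H][CX4] describes a hydroxyl oxygen bound to an sp3 (X4) carbon (an aliphatic alcohol).
(A) has a carboxylic acid group (-C(=O)OH) but the -OH is on a CX3 carbonyl carbon, not a CX4 carbon.
(B) has a carboxylic acid group (-C(=O)OH) but the -OH is on a CX3 carbonyl carbon, not a CX4 carbon.
(C) contains a hydroxyl group (-OH), which satisfies every atom and bond constraint.
(D) has a methoxy ether (-OCH3) but the oxygen has H0 (ether), not H1.
So the answer is (C).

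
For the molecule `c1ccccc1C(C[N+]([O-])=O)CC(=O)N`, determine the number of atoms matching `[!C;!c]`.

5

The query [!C;!c] means: neither aliphatic nor aromatic carbon — same as [!#6].
Check the 15 heavy atoms by environment: 4× C → no; 1× N (charge +1) → match; 1× O (charge -1) → match; 2× O → match; 1× N → match; 6× c (aromatic) → no.
Summing the matching environments: 1 + 1 + 2 + 1 = 5 matching atoms.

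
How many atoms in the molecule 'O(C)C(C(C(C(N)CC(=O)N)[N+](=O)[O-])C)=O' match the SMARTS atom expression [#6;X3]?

2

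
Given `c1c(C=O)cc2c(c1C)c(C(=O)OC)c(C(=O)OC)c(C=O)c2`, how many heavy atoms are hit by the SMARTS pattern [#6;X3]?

14

The query [#6;X3] means: any carbon (aromatic or not) with three total connections.
Check the 23 heavy atoms by environment: 10× c (aromatic, X3) → match; 4× C (X3) → match; 4× O (X1) → no; 2× O (X2) → no; 3× C (X4) → no.
Summing the matching environments: 10 + 4 = 14 matching atoms.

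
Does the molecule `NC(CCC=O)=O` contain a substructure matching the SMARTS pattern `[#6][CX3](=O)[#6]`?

No

The pattern [#6][CX3](=O)[#6] describes a carbonyl carbon (no H) flanked by two carbons — a ketone.
The closest candidate here is a primary amide (-C(=O)NH2), but one neighbour of the carbonyl carbon is N, not C. No other fragment satisfies the full query, so there is no match.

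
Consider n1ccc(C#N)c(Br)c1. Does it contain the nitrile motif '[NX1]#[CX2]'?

The pattern [NX1]#[CX2] describes a nitrogen triple-bonded to a two-connected carbon — a nitrile.
The molecule carries a nitrile (-C#N), whose atoms satisfy every constraint of the query, so the pattern matches.

Yes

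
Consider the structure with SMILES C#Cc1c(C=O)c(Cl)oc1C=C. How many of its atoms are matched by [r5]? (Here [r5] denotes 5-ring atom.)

Check the 12 heavy atoms by environment: 1× o (aromatic, in 5-ring) → match; 4× c (aromatic, in 5-ring) → match; 5× C (acyclic) → no; 1× Cl (acyclic) → no; 1× O (acyclic) → no.
Summing the matching environments: 1 + 4 = 5 matching atoms.

5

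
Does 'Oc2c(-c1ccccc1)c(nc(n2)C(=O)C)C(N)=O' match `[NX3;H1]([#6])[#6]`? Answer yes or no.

No

The pattern [NX3;H1]([#6])[#6] describes a trivalent nitrogen with one H, bonded to two carbons — a secondary amine.
The closest candidate here is a primary amide (-C(=O)NH2), but the -C(=O)NH2 nitrogen has H2, not H1. No other fragment satisfies the full query, so there is no match.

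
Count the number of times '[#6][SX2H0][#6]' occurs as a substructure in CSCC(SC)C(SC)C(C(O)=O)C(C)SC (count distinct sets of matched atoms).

4

[#6][SX2H0][#6] is the SMARTS for a thioether: an aliphatic sulfur bridging two carbons with no H on the sulfur.
The molecule carries 4 separate instances of a methylthio ether (-SCH3) meeting every constraint; each maps to a distinct set of atoms, giving 4 matches.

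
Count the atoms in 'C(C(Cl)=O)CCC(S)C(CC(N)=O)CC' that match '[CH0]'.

Check the 15 heavy atoms by environment: 5× C (H2) → no; 2× C (H1) → no; 2× C (H0) → match; 2× O (H0) → no; 1× N (H2) → no; 1× S (H1) → no; 1× Cl (H0) → no; 1× C (H3) → no.
That gives 2 matching atoms.

2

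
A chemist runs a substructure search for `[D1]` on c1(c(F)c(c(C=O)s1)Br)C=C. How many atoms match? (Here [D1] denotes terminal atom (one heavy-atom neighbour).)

4

The query [D1] means: atom with exactly one heavy-atom neighbour (degree 1).
Check the 11 heavy atoms by environment: 1× s (aromatic, D2) → no; 4× c (aromatic, D3) → no; 1× F (D1) → match; 1× Br (D1) → match; 2× C (D2) → no; 1× C (D1) → match; 1× O (D1) → match.
Summing the matching environments: 1 + 1 + 1 + 1 = 4 matching atoms.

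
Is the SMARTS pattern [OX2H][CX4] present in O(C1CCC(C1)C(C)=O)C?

The pattern [OX2H][CX4] describes a hydroxyl oxygen bound to an sp3 (X4) carbon — an aliphatic alcohol.
The closest candidate here is a methoxy ether (-OCH3), but the oxygen has H0 (ether), not H1. No other fragment satisfies the full query, so there is no match.

No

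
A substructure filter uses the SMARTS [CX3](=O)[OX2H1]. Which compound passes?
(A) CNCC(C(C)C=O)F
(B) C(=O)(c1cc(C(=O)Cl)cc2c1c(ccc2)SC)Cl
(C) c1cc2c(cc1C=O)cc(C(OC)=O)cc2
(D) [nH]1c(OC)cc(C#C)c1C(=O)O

D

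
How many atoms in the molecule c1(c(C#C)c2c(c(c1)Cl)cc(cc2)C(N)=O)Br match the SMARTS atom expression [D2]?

Check the 17 heavy atoms by environment: 6× c (aromatic, D3) → no; 4× c (aromatic, D2) → match; 1× Br (D1) → no; 1× C (D2) → match; 1× C (D1) → no; 1× C (D3) → no; 1× O (D1) → no; 1× N (D1) → no; 1× Cl (D1) → no.
Summing the matching environments: 4 + 1 = 5 matching atoms.

5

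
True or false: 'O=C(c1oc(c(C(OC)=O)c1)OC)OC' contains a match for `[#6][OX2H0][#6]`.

True

The pattern [#6][OX2H0][#6] describes an aliphatic oxygen bridging two carbons with no H on the oxygen — an ether.
The molecule carries a methoxy ether (-OCH3), whose atoms satisfy every constraint of the query, so the pattern matches.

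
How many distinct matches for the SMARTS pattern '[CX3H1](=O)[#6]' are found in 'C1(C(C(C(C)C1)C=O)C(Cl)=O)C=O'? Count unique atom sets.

2

[CX3H1](=O)[#6] is the SMARTS for an aldehyde: an sp2 carbon with one H, double-bonded to O and single-bonded to carbon.
The molecule carries 2 separate instances of an aldehyde (-CHO) meeting every constraint; each maps to a distinct set of atoms, giving 2 matches.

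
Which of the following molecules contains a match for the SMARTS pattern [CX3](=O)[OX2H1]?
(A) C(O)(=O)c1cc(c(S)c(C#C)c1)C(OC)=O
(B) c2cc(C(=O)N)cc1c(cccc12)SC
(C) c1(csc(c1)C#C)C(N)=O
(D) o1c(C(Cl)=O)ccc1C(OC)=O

[CX3](=O)[OX2H1] describes an sp2 carbon double-bonded to O and single-bonded to an -OH oxygen (a carboxylic acid).
(A) contains a carboxylic acid group (-C(=O)OH), which satisfies every atom and bond constraint.
(B) has a primary amide (-C(=O)NH2) but the carbonyl is bonded to N, not to an -OH oxygen.
(C) has a primary amide (-C(=O)NH2) but the carbonyl is bonded to N, not to an -OH oxygen.
(D) has a methyl-ester group (-C(=O)OCH3) but the singly-bonded O has no H (OX2H0, not OX2H1).
So the answer is (A).

A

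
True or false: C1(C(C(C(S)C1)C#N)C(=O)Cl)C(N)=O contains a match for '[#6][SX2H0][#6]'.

False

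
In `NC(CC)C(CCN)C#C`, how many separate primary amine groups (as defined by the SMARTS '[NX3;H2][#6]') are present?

[NX3;H2][#6] is the SMARTS for a primary amine: a trivalent nitrogen with two H attached to carbon.
The molecule carries 2 separate instances of a primary amino group (-NH2) meeting every constraint; each maps to a distinct set of atoms, giving 2 matches.

2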